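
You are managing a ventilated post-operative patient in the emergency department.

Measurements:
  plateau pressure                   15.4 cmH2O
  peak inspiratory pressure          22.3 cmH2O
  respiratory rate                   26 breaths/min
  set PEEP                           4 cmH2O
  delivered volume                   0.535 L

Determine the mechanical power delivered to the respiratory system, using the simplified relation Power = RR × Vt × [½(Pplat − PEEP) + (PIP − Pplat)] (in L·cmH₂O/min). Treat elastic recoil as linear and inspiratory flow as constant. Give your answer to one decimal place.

175.3

Per-breath work = Vt × [½(Pplat−PEEP) + (PIP−Pplat)] = 0.535 × [0.5×11.4 + 6.9] = 0.535 × 12.6 = 6.741 L·cmH2O.
Power = 26 × 6.741 = 175.27 L·cmH2O/min.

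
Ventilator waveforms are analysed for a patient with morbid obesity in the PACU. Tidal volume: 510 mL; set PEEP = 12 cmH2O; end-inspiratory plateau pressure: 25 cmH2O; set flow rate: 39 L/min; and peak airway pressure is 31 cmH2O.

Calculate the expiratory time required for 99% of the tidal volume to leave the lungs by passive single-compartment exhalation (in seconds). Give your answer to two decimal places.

Flow: 39 L/min ÷ 60 = 0.65 L/s.
R = (PIP − Pplat)/V̇ = (31 − 25) / 0.65 = 6.0/0.65 = 9.231 cmH2O·s/L.
C = Vt/(Pplat − PEEP) = 510.0 / (25 − 12) = 510.0/13.0 = 39.231 mL/cmH2O.
τ = R × C = 9.231 × 0.03923 L/cmH2O = 0.3621 s.
t = −τ·ln(1 − 0.99) = −0.3621·ln(0.01) = 1.668 s.

1.67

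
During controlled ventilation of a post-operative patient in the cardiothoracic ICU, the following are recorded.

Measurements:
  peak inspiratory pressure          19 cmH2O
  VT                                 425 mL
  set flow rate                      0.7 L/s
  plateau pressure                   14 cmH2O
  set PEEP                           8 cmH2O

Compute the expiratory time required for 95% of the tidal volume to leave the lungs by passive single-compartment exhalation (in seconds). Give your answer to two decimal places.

1.52

R = (PIP − Pplat)/V̇ = (19 − 14) / 0.7 = 5.0/0.7 = 7.143 cmH2O·s/L.
C = Vt/(Pplat − PEEP) = 425.0 / (14 − 8) = 425.0/6.0 = 70.833 mL/cmH2O.
τ = R × C = 7.143 × 0.07083 L/cmH2O = 0.5059 s.
t = −τ·ln(1 − 0.95) = −0.5059·ln(0.05) = 1.516 s.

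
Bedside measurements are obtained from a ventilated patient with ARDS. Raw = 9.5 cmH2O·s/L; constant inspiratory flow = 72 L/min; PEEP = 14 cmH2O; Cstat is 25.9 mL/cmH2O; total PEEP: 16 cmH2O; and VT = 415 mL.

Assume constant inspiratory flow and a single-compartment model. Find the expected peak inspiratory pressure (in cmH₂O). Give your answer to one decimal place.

43.4

Flow: 72 L/min ÷ 60 = 1.2 L/s.
Total PEEP = 16 cmH2O (set 14 + intrinsic 2); this is the baseline alveolar pressure.
Equation of motion (constant flow): PIP = Vt/C + R·V̇ + PEEP.
PIP = 415/25.9 + 9.5×1.2 + 16 = 16.023 + 11.4 + 16 = 43.423 cmH2O.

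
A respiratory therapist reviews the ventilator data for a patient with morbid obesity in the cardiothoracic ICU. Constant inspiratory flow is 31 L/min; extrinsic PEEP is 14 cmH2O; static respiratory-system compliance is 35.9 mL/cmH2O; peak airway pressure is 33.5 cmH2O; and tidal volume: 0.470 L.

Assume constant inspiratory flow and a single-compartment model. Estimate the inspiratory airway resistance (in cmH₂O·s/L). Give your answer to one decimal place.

12.4

Flow: 31 L/min ÷ 60 = 0.5167 L/s.
Equation of motion (constant flow): PIP = Vt/C + R·V̇ + PEEP.
R·V̇ = PIP − Vt/C − PEEP = 33.5 − 470/35.9 − 14 = 33.5 − 13.092 − 14 = 6.408 cmH2O.
R = 6.408 / 0.5167 = 12.402 cmH2O·s/L.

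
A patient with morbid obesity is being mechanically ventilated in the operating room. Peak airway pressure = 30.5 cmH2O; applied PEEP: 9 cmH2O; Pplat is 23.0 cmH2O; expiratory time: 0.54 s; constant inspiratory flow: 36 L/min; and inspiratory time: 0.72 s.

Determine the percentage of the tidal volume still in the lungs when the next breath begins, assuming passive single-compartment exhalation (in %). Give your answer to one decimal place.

24.7

Flow: 36 L/min ÷ 60 = 0.6 L/s.
Vt = flow × Ti = 0.6 L/s × 0.72 s × 1000 mL/L = 432.0 mL.
R = (PIP − Pplat)/V̇ = (30.5 − 23.0) / 0.6 = 7.5/0.6 = 12.5 cmH2O·s/L.
C = Vt/(Pplat − PEEP) = 432.0 / (23.0 − 9) = 432.0/14.0 = 30.857 mL/cmH2O.
τ = R × C = 12.5 × 0.03086 L/cmH2O = 0.3858 s.
Fraction remaining at end-expiration = e^(−Te/τ) = e^(−0.54/0.3858) = 0.2467 → 24.67%.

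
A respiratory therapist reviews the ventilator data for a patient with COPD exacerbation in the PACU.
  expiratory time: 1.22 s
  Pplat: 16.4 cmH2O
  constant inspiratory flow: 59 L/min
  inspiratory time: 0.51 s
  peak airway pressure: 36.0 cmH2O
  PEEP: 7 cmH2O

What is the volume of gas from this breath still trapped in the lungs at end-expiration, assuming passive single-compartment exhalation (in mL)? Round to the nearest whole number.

Flow: 59 L/min ÷ 60 = 0.9833 L/s.
Vt = flow × Ti = 0.9833 L/s × 0.51 s × 1000 mL/L = 501.48 mL.
R = (PIP − Pplat)/V̇ = (36.0 − 16.4) / 0.9833 = 19.6/0.9833 = 19.933 cmH2O·s/L.
C = Vt/(Pplat − PEEP) = 501.48 / (16.4 − 7) = 501.48/9.4 = 53.349 mL/cmH2O.
τ = R × C = 19.933 × 0.05335 L/cmH2O = 1.063 s.
Fraction remaining = e^(−Te/τ) = e^(−1.22/1.063) = 0.3174.
Trapped volume = 501.48 × 0.3174 = 159.17 mL.

159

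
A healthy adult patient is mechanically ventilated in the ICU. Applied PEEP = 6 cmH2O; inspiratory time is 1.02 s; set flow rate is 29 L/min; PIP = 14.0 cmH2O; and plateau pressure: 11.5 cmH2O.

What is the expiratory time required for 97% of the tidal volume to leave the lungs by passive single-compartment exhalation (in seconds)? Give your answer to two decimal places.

1.63

Flow: 29 L/min ÷ 60 = 0.4833 L/s.
Vt = flow × Ti = 0.4833 L/s × 1.02 s × 1000 mL/L = 492.97 mL.
R = (PIP − Pplat)/V̇ = (14.0 − 11.5) / 0.4833 = 2.5/0.4833 = 5.173 cmH2O·s/L.
C = Vt/(Pplat − PEEP) = 492.97 / (11.5 − 6) = 492.97/5.5 = 89.631 mL/cmH2O.
τ = R × C = 5.173 × 0.08963 L/cmH2O = 0.4637 s.
t = −τ·ln(1 − 0.97) = −0.4637·ln(0.03) = 1.626 s.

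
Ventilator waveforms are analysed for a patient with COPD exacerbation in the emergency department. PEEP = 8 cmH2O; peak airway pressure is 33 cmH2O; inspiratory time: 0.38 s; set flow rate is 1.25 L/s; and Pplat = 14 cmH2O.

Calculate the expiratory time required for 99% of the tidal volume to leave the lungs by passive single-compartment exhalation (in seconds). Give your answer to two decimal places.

Vt = flow × Ti = 1.25 L/s × 0.38 s × 1000 mL/L = 475.0 mL.
R = (PIP − Pplat)/V̇ = (33 − 14) / 1.25 = 19.0/1.25 = 15.2 cmH2O·s/L.
C = Vt/(Pplat − PEEP) = 475.0 / (14 − 8) = 475.0/6.0 = 79.167 mL/cmH2O.
τ = R × C = 15.2 × 0.07917 L/cmH2O = 1.203 s.
t = −τ·ln(1 − 0.99) = −1.203·ln(0.01) = 5.54 s.

5.54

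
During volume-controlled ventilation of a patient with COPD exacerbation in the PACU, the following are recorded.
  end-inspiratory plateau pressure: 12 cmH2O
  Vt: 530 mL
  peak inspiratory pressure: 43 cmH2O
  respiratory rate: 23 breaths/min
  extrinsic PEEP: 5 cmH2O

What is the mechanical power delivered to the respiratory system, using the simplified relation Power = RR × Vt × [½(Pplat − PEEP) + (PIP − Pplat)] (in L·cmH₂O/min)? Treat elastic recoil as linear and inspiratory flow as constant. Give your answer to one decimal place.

420.6

Per-breath work = Vt × [½(Pplat−PEEP) + (PIP−Pplat)] = 0.530 × [0.5×7.0 + 31.0] = 0.530 × 34.5 = 18.285 L·cmH2O.
Power = 23 × 18.285 = 420.56 L·cmH2O/min.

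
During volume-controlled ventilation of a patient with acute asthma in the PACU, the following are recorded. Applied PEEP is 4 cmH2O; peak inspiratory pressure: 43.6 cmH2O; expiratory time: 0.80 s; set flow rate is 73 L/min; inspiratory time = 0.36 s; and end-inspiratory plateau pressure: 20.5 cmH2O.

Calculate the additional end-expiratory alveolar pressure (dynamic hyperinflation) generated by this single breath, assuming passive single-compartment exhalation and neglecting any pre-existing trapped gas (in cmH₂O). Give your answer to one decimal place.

Flow: 73 L/min ÷ 60 = 1.2167 L/s.
Vt = flow × Ti = 1.2167 L/s × 0.36 s × 1000 mL/L = 438.01 mL.
R = (PIP − Pplat)/V̇ = (43.6 − 20.5) / 1.2167 = 23.1/1.2167 = 18.986 cmH2O·s/L.
C = Vt/(Pplat − PEEP) = 438.01 / (20.5 − 4) = 438.01/16.5 = 26.546 mL/cmH2O.
τ = R × C = 18.986 × 0.02655 L/cmH2O = 0.5041 s.
Fraction remaining = e^(−Te/τ) = e^(−0.80/0.5041) = 0.2045; trapped volume = 438.01 × 0.2045 = 89.573 mL.
Additional alveolar pressure from trapping ≈ V_trapped / C = 89.573 / 26.546 = 3.374 cmH2O.

3.4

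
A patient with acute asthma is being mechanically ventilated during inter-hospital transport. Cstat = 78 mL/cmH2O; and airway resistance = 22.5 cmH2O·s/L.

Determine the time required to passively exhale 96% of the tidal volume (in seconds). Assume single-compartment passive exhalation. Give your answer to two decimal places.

5.65

τ = R × C = 22.5 × 78 mL/cmH2O = 22.5 × 0.078 L/cmH2O = 1.755 s.
Exhaled fraction f = 1 − e^(−t/τ) → t = −τ·ln(1 − f) = −1.755·ln(0.04) = 5.649 s.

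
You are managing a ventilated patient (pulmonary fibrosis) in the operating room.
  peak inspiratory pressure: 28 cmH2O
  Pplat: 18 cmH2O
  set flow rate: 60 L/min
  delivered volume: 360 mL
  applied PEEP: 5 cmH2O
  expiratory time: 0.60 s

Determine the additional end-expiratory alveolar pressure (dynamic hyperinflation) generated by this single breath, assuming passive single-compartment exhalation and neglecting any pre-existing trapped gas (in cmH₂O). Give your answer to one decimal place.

Flow: 60 L/min ÷ 60 = 1 L/s.
R = (PIP − Pplat)/V̇ = (28 − 18) / 1 = 10.0/1 = 10.0 cmH2O·s/L.
C = Vt/(Pplat − PEEP) = 360.0 / (18 − 5) = 360.0/13.0 = 27.692 mL/cmH2O.
τ = R × C = 10.0 × 0.02769 L/cmH2O = 0.2769 s.
Fraction remaining = e^(−Te/τ) = e^(−0.60/0.2769) = 0.1145; trapped volume = 360.0 × 0.1145 = 41.22 mL.
Additional alveolar pressure from trapping ≈ V_trapped / C = 41.22 / 27.692 = 1.489 cmH2O.

1.5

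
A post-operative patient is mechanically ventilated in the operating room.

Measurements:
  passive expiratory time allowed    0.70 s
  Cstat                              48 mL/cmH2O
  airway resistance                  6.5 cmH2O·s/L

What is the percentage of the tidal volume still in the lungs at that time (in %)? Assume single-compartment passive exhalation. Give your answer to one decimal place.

τ = R × C = 6.5 × 48 mL/cmH2O = 6.5 × 0.048 L/cmH2O = 0.312 s.
Passive exhalation: V(t)/V₀ = e^(−t/τ) = e^(−0.70/0.312) = 0.1061.
Fraction remaining = 0.1061 → 10.61%.

10.6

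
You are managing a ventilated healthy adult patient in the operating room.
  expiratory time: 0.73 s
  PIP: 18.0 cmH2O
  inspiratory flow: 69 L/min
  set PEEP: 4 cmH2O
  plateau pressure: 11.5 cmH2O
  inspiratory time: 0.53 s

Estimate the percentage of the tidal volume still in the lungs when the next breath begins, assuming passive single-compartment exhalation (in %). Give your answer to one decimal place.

20.4

Flow: 69 L/min ÷ 60 = 1.15 L/s.
Vt = flow × Ti = 1.15 L/s × 0.53 s × 1000 mL/L = 609.5 mL.
R = (PIP − Pplat)/V̇ = (18.0 − 11.5) / 1.15 = 6.5/1.15 = 5.652 cmH2O·s/L.
C = Vt/(Pplat − PEEP) = 609.5 / (11.5 − 4) = 609.5/7.5 = 81.267 mL/cmH2O.
τ = R × C = 5.652 × 0.08127 L/cmH2O = 0.4593 s.
Fraction remaining at end-expiration = e^(−Te/τ) = e^(−0.73/0.4593) = 0.2041 → 20.41%.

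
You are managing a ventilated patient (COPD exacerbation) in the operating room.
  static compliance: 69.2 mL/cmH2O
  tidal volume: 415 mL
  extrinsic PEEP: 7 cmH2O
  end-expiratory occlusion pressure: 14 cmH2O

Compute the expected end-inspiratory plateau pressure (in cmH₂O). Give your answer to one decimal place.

End-expiratory occlusion gives total PEEP = 14 cmH2O (intrinsic PEEP = 14 − 7 = 7). Use total PEEP for the elastic gradient.
Pplat = PEEPtotal + Vt / Cstat = 14 + 415 / 69.2 = 14 + 5.997 = 19.997 cmH2O.

20.0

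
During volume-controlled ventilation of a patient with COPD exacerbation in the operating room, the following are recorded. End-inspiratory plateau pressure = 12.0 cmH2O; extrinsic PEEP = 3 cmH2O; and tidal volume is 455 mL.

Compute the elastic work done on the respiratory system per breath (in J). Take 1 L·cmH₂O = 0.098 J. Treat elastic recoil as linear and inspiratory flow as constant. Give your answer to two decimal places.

0.20

Elastic work ≈ ½ × (Pplat − PEEP) × Vt = 0.5 × (12.0 − 3) × 0.455 L = 0.5 × 9.0 × 0.455 = 2.048 L·cmH2O.
× 0.098 J/(L·cmH2O) → 0.2007 J.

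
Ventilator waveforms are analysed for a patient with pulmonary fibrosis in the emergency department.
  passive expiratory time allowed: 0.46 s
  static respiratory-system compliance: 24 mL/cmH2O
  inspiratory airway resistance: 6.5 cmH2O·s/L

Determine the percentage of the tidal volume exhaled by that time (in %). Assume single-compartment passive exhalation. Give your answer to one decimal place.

94.8

τ = R × C = 6.5 × 24 mL/cmH2O = 6.5 × 0.024 L/cmH2O = 0.156 s.
Passive exhalation: V(t)/V₀ = e^(−t/τ) = e^(−0.46/0.156) = 0.05241.
Fraction exhaled = 1 − 0.05241 = 0.9476 → 94.76%.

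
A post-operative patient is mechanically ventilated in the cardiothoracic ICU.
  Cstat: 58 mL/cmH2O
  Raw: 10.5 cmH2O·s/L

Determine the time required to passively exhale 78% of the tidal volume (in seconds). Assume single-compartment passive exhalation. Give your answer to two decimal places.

0.92

τ = R × C = 10.5 × 58 mL/cmH2O = 10.5 × 0.058 L/cmH2O = 0.609 s.
Exhaled fraction f = 1 − e^(−t/τ) → t = −τ·ln(1 − f) = −0.609·ln(0.22) = 0.9221 s.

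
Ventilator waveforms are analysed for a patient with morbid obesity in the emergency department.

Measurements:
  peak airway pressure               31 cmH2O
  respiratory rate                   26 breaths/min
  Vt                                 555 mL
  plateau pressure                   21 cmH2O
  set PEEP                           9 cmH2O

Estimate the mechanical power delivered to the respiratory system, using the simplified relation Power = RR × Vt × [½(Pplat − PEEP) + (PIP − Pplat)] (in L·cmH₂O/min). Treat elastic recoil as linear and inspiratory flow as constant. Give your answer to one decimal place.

Per-breath work = Vt × [½(Pplat−PEEP) + (PIP−Pplat)] = 0.555 × [0.5×12.0 + 10.0] = 0.555 × 16.0 = 8.88 L·cmH2O.
Power = 26 × 8.88 = 230.88 L·cmH2O/min.

230.9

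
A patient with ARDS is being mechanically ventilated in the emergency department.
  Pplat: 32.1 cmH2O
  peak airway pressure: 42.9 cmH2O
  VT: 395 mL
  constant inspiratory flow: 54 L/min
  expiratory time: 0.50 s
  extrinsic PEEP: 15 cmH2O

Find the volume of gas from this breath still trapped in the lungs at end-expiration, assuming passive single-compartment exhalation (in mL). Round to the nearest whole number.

65

Flow: 54 L/min ÷ 60 = 0.9 L/s.
R = (PIP − Pplat)/V̇ = (42.9 − 32.1) / 0.9 = 10.8/0.9 = 12.0 cmH2O·s/L.
C = Vt/(Pplat − PEEP) = 395.0 / (32.1 − 15) = 395.0/17.1 = 23.099 mL/cmH2O.
τ = R × C = 12.0 × 0.0231 L/cmH2O = 0.2772 s.
Fraction remaining = e^(−Te/τ) = e^(−0.50/0.2772) = 0.1647.
Trapped volume = 395.0 × 0.1647 = 65.057 mL.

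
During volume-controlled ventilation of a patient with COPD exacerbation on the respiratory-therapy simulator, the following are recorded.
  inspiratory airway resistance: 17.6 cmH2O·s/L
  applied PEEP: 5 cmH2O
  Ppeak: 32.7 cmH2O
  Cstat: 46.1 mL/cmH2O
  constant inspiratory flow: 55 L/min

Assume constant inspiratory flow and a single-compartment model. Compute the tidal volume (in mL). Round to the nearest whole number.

Flow: 55 L/min ÷ 60 = 0.9167 L/s.
Equation of motion (constant flow): PIP = Vt/C + R·V̇ + PEEP.
Vt/C = PIP − R·V̇ − PEEP = 32.7 − 16.134 − 5 = 11.566 cmH2O.
Vt = C × 11.566 = 46.1 × 11.566 = 533.19 mL.

533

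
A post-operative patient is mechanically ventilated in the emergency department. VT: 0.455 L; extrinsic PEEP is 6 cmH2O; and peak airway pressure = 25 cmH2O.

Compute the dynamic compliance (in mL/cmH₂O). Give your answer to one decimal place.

Dynamic compliance = Vt / (PIP − PEEP) = 455 / (25 − 6) = 455 / 19.0 = 23.947 mL/cmH2O.

23.9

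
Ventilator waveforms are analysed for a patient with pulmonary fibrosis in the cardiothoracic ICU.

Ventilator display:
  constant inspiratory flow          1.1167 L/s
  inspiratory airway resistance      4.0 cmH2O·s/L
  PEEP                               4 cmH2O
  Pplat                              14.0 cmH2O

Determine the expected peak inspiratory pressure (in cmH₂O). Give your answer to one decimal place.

18.5

PIP = Pplat + Raw × flow = 14.0 + 4.0 × 1.1167 = 14.0 + 4.467 = 18.467 cmH2O.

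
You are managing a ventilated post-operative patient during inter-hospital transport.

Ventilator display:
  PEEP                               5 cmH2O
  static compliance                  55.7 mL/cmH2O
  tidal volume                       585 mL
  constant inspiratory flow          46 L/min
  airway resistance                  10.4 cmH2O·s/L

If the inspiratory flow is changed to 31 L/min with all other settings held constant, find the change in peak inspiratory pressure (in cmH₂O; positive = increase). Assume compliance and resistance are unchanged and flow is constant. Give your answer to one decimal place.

Flow: 46 L/min ÷ 60 = 0.7667 L/s.
New flow: 31 L/min ÷ 60 = 0.5167 L/s.
PIP = Vt/C + R·V̇ + PEEP (constant-flow equation of motion).
Only the resistive term changes: ΔPIP = R × ΔV̇ = 10.4 × (0.5167 − 0.7667) = 10.4 × -0.25 = -2.6 cmH2O.

-2.6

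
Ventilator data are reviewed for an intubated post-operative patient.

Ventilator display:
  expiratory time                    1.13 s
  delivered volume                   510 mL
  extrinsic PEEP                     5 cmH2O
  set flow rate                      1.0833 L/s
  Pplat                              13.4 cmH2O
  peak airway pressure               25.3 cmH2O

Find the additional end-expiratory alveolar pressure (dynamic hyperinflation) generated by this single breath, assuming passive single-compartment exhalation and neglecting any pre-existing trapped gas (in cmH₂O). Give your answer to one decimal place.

1.5

R = (PIP − Pplat)/V̇ = (25.3 − 13.4) / 1.0833 = 11.9/1.0833 = 10.985 cmH2O·s/L.
C = Vt/(Pplat − PEEP) = 510.0 / (13.4 − 5) = 510.0/8.4 = 60.714 mL/cmH2O.
τ = R × C = 10.985 × 0.06071 L/cmH2O = 0.6669 s.
Fraction remaining = e^(−Te/τ) = e^(−1.13/0.6669) = 0.1837; trapped volume = 510.0 × 0.1837 = 93.687 mL.
Additional alveolar pressure from trapping ≈ V_trapped / C = 93.687 / 60.714 = 1.543 cmH2O.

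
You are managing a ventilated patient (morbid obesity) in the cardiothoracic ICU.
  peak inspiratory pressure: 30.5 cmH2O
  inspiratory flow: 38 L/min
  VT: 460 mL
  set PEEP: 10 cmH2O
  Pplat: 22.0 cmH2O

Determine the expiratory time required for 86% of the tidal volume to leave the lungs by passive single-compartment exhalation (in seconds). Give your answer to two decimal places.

Flow: 38 L/min ÷ 60 = 0.6333 L/s.
R = (PIP − Pplat)/V̇ = (30.5 − 22.0) / 0.6333 = 8.5/0.6333 = 13.422 cmH2O·s/L.
C = Vt/(Pplat − PEEP) = 460.0 / (22.0 − 10) = 460.0/12.0 = 38.333 mL/cmH2O.
τ = R × C = 13.422 × 0.03833 L/cmH2O = 0.5145 s.
t = −τ·ln(1 − 0.86) = −0.5145·ln(0.14) = 1.012 s.

1.01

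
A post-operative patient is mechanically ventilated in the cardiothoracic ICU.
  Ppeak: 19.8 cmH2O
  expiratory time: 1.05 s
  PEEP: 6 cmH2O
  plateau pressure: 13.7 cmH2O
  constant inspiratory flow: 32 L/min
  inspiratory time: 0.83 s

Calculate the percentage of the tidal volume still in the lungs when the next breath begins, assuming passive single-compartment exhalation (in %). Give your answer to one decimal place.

20.3

Flow: 32 L/min ÷ 60 = 0.5333 L/s.
Vt = flow × Ti = 0.5333 L/s × 0.83 s × 1000 mL/L = 442.64 mL.
R = (PIP − Pplat)/V̇ = (19.8 − 13.7) / 0.5333 = 6.1/0.5333 = 11.438 cmH2O·s/L.
C = Vt/(Pplat − PEEP) = 442.64 / (13.7 − 6) = 442.64/7.7 = 57.486 mL/cmH2O.
τ = R × C = 11.438 × 0.05749 L/cmH2O = 0.6576 s.
Fraction remaining at end-expiration = e^(−Te/τ) = e^(−1.05/0.6576) = 0.2026 → 20.26%.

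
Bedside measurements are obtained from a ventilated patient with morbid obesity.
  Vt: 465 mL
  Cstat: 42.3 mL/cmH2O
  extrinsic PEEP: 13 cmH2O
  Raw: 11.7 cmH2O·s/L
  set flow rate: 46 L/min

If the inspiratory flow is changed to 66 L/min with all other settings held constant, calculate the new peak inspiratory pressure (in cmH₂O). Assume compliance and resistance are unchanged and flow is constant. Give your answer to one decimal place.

Flow: 46 L/min ÷ 60 = 0.7667 L/s.
New flow: 66 L/min ÷ 60 = 1.1 L/s.
PIP = Vt/C + R·V̇ + PEEP (constant-flow equation of motion).
Only the resistive term changes: ΔPIP = R × ΔV̇ = 11.7 × (1.1 − 0.7667) = 11.7 × 0.3333 = 3.9 cmH2O.
Original PIP = 465/42.3 + 11.7×0.7667 + 13 = 32.963 cmH2O; new PIP = 32.963 + (3.9) = 36.863 cmH2O.

36.9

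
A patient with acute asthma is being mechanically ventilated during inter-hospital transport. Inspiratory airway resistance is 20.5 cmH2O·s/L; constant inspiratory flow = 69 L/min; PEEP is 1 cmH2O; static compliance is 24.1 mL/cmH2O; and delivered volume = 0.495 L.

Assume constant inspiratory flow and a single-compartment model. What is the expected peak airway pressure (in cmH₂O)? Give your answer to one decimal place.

Flow: 69 L/min ÷ 60 = 1.15 L/s.
Equation of motion (constant flow): PIP = Vt/C + R·V̇ + PEEP.
PIP = 495/24.1 + 20.5×1.15 + 1 = 20.539 + 23.575 + 1 = 45.114 cmH2O.

45.1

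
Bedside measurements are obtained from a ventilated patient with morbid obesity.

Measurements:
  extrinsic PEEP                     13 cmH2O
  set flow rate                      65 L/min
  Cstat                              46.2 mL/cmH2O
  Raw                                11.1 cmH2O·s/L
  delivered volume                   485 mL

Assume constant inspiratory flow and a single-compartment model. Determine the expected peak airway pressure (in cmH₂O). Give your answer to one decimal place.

35.5

Flow: 65 L/min ÷ 60 = 1.0833 L/s.
Equation of motion (constant flow): PIP = Vt/C + R·V̇ + PEEP.
PIP = 485/46.2 + 11.1×1.0833 + 13 = 10.498 + 12.025 + 13 = 35.523 cmH2O.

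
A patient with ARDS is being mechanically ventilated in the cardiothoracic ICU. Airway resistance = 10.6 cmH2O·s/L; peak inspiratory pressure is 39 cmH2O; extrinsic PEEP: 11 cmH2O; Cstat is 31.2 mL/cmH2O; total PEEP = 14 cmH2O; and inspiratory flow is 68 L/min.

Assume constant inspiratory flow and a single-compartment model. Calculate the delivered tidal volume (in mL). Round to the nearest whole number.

405

Flow: 68 L/min ÷ 60 = 1.1333 L/s.
Total PEEP = 14 cmH2O (set 11 + intrinsic 3); this is the baseline alveolar pressure.
Equation of motion (constant flow): PIP = Vt/C + R·V̇ + PEEP.
Vt/C = PIP − R·V̇ − PEEP = 39 − 12.013 − 14 = 12.987 cmH2O.
Vt = C × 12.987 = 31.2 × 12.987 = 405.19 mL.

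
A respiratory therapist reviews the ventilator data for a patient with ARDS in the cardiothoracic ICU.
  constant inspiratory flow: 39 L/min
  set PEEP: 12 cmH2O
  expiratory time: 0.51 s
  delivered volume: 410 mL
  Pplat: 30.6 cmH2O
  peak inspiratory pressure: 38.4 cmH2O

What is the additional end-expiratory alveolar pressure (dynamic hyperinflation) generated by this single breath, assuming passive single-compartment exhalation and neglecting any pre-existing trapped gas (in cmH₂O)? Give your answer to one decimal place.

2.7

Flow: 39 L/min ÷ 60 = 0.65 L/s.
R = (PIP − Pplat)/V̇ = (38.4 − 30.6) / 0.65 = 7.8/0.65 = 12.0 cmH2O·s/L.
C = Vt/(Pplat − PEEP) = 410.0 / (30.6 − 12) = 410.0/18.6 = 22.043 mL/cmH2O.
τ = R × C = 12.0 × 0.02204 L/cmH2O = 0.2645 s.
Fraction remaining = e^(−Te/τ) = e^(−0.51/0.2645) = 0.1454; trapped volume = 410.0 × 0.1454 = 59.614 mL.
Additional alveolar pressure from trapping ≈ V_trapped / C = 59.614 / 22.043 = 2.704 cmH2O.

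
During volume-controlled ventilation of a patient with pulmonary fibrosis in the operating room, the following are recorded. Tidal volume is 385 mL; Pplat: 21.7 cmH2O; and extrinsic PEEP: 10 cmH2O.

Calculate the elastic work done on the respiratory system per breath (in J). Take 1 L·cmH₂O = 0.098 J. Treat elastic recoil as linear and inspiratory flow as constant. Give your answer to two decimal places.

0.22

Elastic work ≈ ½ × (Pplat − PEEP) × Vt = 0.5 × (21.7 − 10) × 0.385 L = 0.5 × 11.7 × 0.385 = 2.252 L·cmH2O.
× 0.098 J/(L·cmH2O) → 0.2207 J.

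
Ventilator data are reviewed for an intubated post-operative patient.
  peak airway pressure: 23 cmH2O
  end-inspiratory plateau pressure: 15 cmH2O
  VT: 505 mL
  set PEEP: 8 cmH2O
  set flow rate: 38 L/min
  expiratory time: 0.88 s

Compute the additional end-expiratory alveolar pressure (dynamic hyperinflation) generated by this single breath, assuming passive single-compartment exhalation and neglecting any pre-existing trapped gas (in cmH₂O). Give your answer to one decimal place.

Flow: 38 L/min ÷ 60 = 0.6333 L/s.
R = (PIP − Pplat)/V̇ = (23 − 15) / 0.6333 = 8.0/0.6333 = 12.632 cmH2O·s/L.
C = Vt/(Pplat − PEEP) = 505.0 / (15 − 8) = 505.0/7.0 = 72.143 mL/cmH2O.
τ = R × C = 12.632 × 0.07214 L/cmH2O = 0.9113 s.
Fraction remaining = e^(−Te/τ) = e^(−0.88/0.9113) = 0.3807; trapped volume = 505.0 × 0.3807 = 192.25 mL.
Additional alveolar pressure from trapping ≈ V_trapped / C = 192.25 / 72.143 = 2.665 cmH2O.

2.7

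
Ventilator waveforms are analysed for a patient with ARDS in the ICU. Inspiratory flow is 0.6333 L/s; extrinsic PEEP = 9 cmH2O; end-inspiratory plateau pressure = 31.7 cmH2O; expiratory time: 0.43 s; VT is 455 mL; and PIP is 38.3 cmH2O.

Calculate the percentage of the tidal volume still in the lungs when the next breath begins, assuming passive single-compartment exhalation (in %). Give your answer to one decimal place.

12.8

R = (PIP − Pplat)/V̇ = (38.3 − 31.7) / 0.6333 = 6.6/0.6333 = 10.422 cmH2O·s/L.
C = Vt/(Pplat − PEEP) = 455.0 / (31.7 − 9) = 455.0/22.7 = 20.044 mL/cmH2O.
τ = R × C = 10.422 × 0.02004 L/cmH2O = 0.2089 s.
Fraction remaining at end-expiration = e^(−Te/τ) = e^(−0.43/0.2089) = 0.1277 → 12.77%.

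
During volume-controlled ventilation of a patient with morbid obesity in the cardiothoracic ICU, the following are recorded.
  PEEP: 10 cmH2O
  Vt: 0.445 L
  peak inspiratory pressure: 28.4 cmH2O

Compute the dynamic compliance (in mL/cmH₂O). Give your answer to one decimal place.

24.2

Dynamic compliance = Vt / (PIP − PEEP) = 445 / (28.4 − 10) = 445 / 18.4 = 24.185 mL/cmH2O.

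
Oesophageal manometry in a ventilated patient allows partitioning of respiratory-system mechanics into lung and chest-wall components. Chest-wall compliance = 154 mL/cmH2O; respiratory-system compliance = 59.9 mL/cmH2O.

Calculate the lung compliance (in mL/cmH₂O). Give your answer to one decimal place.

98.0

1/CL = 1/Crs − 1/Ccw.
1/CL = 1/59.9 − 1/154 = 0.0102.
CL = 98.039 mL/cmH2O.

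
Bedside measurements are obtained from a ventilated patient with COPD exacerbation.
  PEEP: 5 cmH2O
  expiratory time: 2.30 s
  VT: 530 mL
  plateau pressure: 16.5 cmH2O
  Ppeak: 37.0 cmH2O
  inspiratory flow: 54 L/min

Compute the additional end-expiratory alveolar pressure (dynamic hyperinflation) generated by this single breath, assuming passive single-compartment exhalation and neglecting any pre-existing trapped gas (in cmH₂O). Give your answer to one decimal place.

Flow: 54 L/min ÷ 60 = 0.9 L/s.
R = (PIP − Pplat)/V̇ = (37.0 − 16.5) / 0.9 = 20.5/0.9 = 22.778 cmH2O·s/L.
C = Vt/(Pplat − PEEP) = 530.0 / (16.5 − 5) = 530.0/11.5 = 46.087 mL/cmH2O.
τ = R × C = 22.778 × 0.04609 L/cmH2O = 1.05 s.
Fraction remaining = e^(−Te/τ) = e^(−2.30/1.05) = 0.1119; trapped volume = 530.0 × 0.1119 = 59.307 mL.
Additional alveolar pressure from trapping ≈ V_trapped / C = 59.307 / 46.087 = 1.287 cmH2O.

1.3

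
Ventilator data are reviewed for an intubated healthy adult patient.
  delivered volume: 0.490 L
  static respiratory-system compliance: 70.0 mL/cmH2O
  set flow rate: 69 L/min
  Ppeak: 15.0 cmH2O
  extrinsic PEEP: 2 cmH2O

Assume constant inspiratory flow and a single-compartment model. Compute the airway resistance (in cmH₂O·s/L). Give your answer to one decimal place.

Flow: 69 L/min ÷ 60 = 1.15 L/s.
Equation of motion (constant flow): PIP = Vt/C + R·V̇ + PEEP.
R·V̇ = PIP − Vt/C − PEEP = 15.0 − 490/70.0 − 2 = 15.0 − 7.0 − 2 = 6.0 cmH2O.
R = 6.0 / 1.15 = 5.217 cmH2O·s/L.

5.2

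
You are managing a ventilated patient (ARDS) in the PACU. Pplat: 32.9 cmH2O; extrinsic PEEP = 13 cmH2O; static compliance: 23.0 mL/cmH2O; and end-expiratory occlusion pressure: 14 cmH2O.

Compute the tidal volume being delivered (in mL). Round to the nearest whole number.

435

End-expiratory occlusion gives total PEEP = 14 cmH2O (intrinsic PEEP = 14 − 13 = 1). Use total PEEP for the elastic gradient.
Vt = Cstat × (Pplat − PEEPtotal) = 23.0 × (32.9 − 14) = 23.0 × 18.9 = 434.7 mL.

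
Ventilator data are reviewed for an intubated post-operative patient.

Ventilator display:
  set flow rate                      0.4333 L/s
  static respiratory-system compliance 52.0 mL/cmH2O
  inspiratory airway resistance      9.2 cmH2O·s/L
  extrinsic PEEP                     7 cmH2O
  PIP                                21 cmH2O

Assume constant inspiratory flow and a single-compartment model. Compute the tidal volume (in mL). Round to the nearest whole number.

Equation of motion (constant flow): PIP = Vt/C + R·V̇ + PEEP.
Vt/C = PIP − R·V̇ − PEEP = 21 − 3.986 − 7 = 10.014 cmH2O.
Vt = C × 10.014 = 52.0 × 10.014 = 520.73 mL.

521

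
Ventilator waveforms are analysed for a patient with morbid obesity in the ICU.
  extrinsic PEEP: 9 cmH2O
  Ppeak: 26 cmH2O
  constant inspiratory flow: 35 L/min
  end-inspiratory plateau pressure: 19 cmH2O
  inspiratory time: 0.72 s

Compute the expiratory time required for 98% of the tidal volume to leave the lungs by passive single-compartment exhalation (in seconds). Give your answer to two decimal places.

1.97

Flow: 35 L/min ÷ 60 = 0.5833 L/s.
Vt = flow × Ti = 0.5833 L/s × 0.72 s × 1000 mL/L = 419.98 mL.
R = (PIP − Pplat)/V̇ = (26 − 19) / 0.5833 = 7.0/0.5833 = 12.001 cmH2O·s/L.
C = Vt/(Pplat − PEEP) = 419.98 / (19 − 9) = 419.98/10.0 = 41.998 mL/cmH2O.
τ = R × C = 12.001 × 0.042 L/cmH2O = 0.504 s.
t = −τ·ln(1 − 0.98) = −0.504·ln(0.02) = 1.972 s.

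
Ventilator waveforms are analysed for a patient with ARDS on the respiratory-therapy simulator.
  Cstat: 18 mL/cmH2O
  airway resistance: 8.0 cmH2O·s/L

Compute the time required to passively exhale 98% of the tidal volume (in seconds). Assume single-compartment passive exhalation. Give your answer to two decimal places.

0.56

τ = R × C = 8.0 × 18 mL/cmH2O = 8.0 × 0.018 L/cmH2O = 0.144 s.
Exhaled fraction f = 1 − e^(−t/τ) → t = −τ·ln(1 − f) = −0.144·ln(0.02) = 0.5633 s.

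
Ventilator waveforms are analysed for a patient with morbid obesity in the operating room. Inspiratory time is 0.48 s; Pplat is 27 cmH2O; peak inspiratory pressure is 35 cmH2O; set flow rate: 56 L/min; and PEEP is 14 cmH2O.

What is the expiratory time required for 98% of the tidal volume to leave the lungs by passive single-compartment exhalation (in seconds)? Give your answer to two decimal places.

Flow: 56 L/min ÷ 60 = 0.9333 L/s.
Vt = flow × Ti = 0.9333 L/s × 0.48 s × 1000 mL/L = 447.98 mL.
R = (PIP − Pplat)/V̇ = (35 − 27) / 0.9333 = 8.0/0.9333 = 8.572 cmH2O·s/L.
C = Vt/(Pplat − PEEP) = 447.98 / (27 − 14) = 447.98/13.0 = 34.46 mL/cmH2O.
τ = R × C = 8.572 × 0.03446 L/cmH2O = 0.2954 s.
t = −τ·ln(1 − 0.98) = −0.2954·ln(0.02) = 1.156 s.

1.16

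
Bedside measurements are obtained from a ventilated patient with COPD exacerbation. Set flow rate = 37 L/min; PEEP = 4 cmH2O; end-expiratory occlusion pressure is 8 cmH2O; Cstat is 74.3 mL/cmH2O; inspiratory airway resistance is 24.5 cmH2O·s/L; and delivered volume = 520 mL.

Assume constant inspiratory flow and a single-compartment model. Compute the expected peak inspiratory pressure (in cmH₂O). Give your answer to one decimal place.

Flow: 37 L/min ÷ 60 = 0.6167 L/s.
Total PEEP = 8 cmH2O (set 4 + intrinsic 4); this is the baseline alveolar pressure.
Equation of motion (constant flow): PIP = Vt/C + R·V̇ + PEEP.
PIP = 520/74.3 + 24.5×0.6167 + 8 = 6.999 + 15.109 + 8 = 30.108 cmH2O.

30.1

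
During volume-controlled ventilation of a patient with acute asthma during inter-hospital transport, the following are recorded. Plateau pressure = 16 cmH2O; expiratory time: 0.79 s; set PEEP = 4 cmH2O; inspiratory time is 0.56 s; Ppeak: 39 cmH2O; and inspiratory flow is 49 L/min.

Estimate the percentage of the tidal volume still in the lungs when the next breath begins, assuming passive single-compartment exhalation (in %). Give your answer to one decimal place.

47.9

Flow: 49 L/min ÷ 60 = 0.8167 L/s.
Vt = flow × Ti = 0.8167 L/s × 0.56 s × 1000 mL/L = 457.35 mL.
R = (PIP − Pplat)/V̇ = (39 − 16) / 0.8167 = 23.0/0.8167 = 28.162 cmH2O·s/L.
C = Vt/(Pplat − PEEP) = 457.35 / (16 − 4) = 457.35/12.0 = 38.113 mL/cmH2O.
τ = R × C = 28.162 × 0.03811 L/cmH2O = 1.073 s.
Fraction remaining at end-expiration = e^(−Te/τ) = e^(−0.79/1.073) = 0.4789 → 47.89%.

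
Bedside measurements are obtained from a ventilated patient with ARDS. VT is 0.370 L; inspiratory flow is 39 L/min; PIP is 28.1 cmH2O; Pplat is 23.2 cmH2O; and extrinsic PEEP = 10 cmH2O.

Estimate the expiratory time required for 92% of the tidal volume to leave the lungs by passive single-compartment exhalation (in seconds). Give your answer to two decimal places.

Flow: 39 L/min ÷ 60 = 0.65 L/s.
R = (PIP − Pplat)/V̇ = (28.1 − 23.2) / 0.65 = 4.9/0.65 = 7.538 cmH2O·s/L.
C = Vt/(Pplat − PEEP) = 370.0 / (23.2 − 10) = 370.0/13.2 = 28.03 mL/cmH2O.
τ = R × C = 7.538 × 0.02803 L/cmH2O = 0.2113 s.
t = −τ·ln(1 − 0.92) = −0.2113·ln(0.08) = 0.5337 s.

0.53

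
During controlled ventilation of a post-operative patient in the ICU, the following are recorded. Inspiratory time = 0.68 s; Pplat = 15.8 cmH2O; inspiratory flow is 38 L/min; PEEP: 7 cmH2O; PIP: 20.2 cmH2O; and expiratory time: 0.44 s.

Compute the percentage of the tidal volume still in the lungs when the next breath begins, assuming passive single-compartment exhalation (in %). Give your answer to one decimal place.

Flow: 38 L/min ÷ 60 = 0.6333 L/s.
Vt = flow × Ti = 0.6333 L/s × 0.68 s × 1000 mL/L = 430.64 mL.
R = (PIP − Pplat)/V̇ = (20.2 − 15.8) / 0.6333 = 4.4/0.6333 = 6.948 cmH2O·s/L.
C = Vt/(Pplat − PEEP) = 430.64 / (15.8 − 7) = 430.64/8.8 = 48.936 mL/cmH2O.
τ = R × C = 6.948 × 0.04894 L/cmH2O = 0.34 s.
Fraction remaining at end-expiration = e^(−Te/τ) = e^(−0.44/0.34) = 0.2741 → 27.41%.

27.4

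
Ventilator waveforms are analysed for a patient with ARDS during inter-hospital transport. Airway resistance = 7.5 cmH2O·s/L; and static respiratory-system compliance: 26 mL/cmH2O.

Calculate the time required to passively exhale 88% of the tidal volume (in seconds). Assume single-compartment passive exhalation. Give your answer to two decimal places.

0.41

τ = R × C = 7.5 × 26 mL/cmH2O = 7.5 × 0.026 L/cmH2O = 0.195 s.
Exhaled fraction f = 1 − e^(−t/τ) → t = −τ·ln(1 − f) = −0.195·ln(0.12) = 0.4135 s.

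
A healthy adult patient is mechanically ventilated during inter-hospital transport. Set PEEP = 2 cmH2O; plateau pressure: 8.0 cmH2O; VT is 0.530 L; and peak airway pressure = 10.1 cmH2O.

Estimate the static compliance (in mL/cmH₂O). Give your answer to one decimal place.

Cstat = Vt / (Pplat − PEEP) = 530 / (8.0 − 2) = 530 / 6.0 = 88.333 mL/cmH2O.

88.3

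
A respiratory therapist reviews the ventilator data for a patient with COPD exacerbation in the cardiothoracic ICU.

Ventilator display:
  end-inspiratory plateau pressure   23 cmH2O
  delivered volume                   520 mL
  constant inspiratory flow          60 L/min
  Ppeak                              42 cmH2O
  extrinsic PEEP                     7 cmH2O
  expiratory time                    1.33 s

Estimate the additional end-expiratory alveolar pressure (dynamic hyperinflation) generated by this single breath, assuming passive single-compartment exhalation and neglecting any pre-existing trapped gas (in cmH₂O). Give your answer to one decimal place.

Flow: 60 L/min ÷ 60 = 1 L/s.
R = (PIP − Pplat)/V̇ = (42 − 23) / 1 = 19.0/1 = 19.0 cmH2O·s/L.
C = Vt/(Pplat − PEEP) = 520.0 / (23 − 7) = 520.0/16.0 = 32.5 mL/cmH2O.
τ = R × C = 19.0 × 0.0325 L/cmH2O = 0.6175 s.
Fraction remaining = e^(−Te/τ) = e^(−1.33/0.6175) = 0.116; trapped volume = 520.0 × 0.116 = 60.32 mL.
Additional alveolar pressure from trapping ≈ V_trapped / C = 60.32 / 32.5 = 1.856 cmH2O.

1.9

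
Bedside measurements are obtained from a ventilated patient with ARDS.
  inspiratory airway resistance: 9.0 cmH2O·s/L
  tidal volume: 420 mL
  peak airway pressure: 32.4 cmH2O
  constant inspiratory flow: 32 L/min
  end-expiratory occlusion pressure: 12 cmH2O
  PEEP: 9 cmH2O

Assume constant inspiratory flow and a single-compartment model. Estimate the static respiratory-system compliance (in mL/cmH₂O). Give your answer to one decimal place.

26.9

Flow: 32 L/min ÷ 60 = 0.5333 L/s.
Total PEEP = 12 cmH2O (set 9 + intrinsic 3); this is the baseline alveolar pressure.
Equation of motion (constant flow): PIP = Vt/C + R·V̇ + PEEP.
Vt/C = PIP − R·V̇ − PEEP = 32.4 − 9.0×0.5333 − 12 = 32.4 − 4.8 − 12 = 15.6 cmH2O.
C = Vt / 15.6 = 420 / 15.6 = 26.923 mL/cmH2O.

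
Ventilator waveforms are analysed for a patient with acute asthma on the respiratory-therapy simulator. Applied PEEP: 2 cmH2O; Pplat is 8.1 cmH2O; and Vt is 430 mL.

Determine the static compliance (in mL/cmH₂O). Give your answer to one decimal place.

Cstat = Vt / (Pplat − PEEP) = 430 / (8.1 − 2) = 430 / 6.1 = 70.492 mL/cmH2O.

70.5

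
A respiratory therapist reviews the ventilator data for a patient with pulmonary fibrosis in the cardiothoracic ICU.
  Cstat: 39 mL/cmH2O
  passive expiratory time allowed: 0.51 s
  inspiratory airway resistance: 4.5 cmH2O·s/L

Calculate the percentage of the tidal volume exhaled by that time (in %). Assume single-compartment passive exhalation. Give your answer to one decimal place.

94.5

τ = R × C = 4.5 × 39 mL/cmH2O = 4.5 × 0.039 L/cmH2O = 0.1755 s.
Passive exhalation: V(t)/V₀ = e^(−t/τ) = e^(−0.51/0.1755) = 0.0547.
Fraction exhaled = 1 − 0.0547 = 0.9453 → 94.53%.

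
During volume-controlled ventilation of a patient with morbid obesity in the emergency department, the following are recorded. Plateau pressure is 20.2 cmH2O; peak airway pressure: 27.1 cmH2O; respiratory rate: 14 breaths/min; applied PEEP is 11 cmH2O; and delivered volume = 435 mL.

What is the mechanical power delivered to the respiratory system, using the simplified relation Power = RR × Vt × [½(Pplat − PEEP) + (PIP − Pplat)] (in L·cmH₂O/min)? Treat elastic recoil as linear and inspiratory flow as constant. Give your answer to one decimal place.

70.0

Per-breath work = Vt × [½(Pplat−PEEP) + (PIP−Pplat)] = 0.435 × [0.5×9.2 + 6.9] = 0.435 × 11.5 = 5.003 L·cmH2O.
Power = 14 × 5.003 = 70.042 L·cmH2O/min.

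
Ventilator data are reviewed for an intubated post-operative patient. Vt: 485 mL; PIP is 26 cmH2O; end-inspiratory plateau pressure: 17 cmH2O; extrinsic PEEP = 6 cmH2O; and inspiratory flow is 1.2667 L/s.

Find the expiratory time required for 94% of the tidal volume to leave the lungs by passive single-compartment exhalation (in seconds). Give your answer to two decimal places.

0.88

R = (PIP − Pplat)/V̇ = (26 − 17) / 1.2667 = 9.0/1.2667 = 7.105 cmH2O·s/L.
C = Vt/(Pplat − PEEP) = 485.0 / (17 − 6) = 485.0/11.0 = 44.091 mL/cmH2O.
τ = R × C = 7.105 × 0.04409 L/cmH2O = 0.3133 s.
t = −τ·ln(1 − 0.94) = −0.3133·ln(0.06) = 0.8814 s.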